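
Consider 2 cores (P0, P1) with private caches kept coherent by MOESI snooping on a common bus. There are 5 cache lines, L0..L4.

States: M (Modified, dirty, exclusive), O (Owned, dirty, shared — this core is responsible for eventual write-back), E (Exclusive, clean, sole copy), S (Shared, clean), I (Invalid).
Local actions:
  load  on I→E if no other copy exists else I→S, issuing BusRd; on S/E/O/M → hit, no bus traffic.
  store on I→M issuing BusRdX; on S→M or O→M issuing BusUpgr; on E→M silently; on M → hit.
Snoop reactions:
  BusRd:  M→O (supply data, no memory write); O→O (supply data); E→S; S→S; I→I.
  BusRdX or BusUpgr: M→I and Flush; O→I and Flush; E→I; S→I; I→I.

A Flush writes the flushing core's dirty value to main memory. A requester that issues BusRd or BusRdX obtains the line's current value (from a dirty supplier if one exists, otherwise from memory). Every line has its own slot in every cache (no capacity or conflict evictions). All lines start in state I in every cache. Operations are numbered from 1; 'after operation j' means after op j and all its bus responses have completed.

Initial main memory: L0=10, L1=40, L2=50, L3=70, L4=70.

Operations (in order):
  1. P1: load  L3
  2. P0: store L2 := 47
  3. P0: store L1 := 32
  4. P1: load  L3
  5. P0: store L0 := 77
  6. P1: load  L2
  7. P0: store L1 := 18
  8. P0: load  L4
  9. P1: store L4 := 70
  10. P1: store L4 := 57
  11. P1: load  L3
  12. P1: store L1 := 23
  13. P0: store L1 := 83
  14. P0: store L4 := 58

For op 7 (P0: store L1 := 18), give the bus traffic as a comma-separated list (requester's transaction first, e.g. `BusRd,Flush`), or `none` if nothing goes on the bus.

  op1 P1: load  L3 → I/E on L3; bus BusRd; mem=70
  op2 P0: store L2 := 47 → M/I on L2; bus BusRdX; mem=50
  op3 P0: store L1 := 32 → M/I on L1; bus BusRdX; mem=40
  op4 P1: load  L3 → I/E on L3; bus (none); mem=70
  op5 P0: store L0 := 77 → M/I on L0; bus BusRdX; mem=10
  op6 P1: load  L2 → O/S on L2; bus BusRd; mem=50
  op7 P0: store L1 := 18 → M/I on L1; bus (none); mem=40
  op8 P0: load  L4 → E/I on L4; bus BusRd; mem=70
  op9 P1: store L4 := 70 → I/M on L4; bus BusRdX; mem=70
  op10 P1: store L4 := 57 → I/M on L4; bus (none); mem=70
  op11 P1: load  L3 → I/E on L3; bus (none); mem=70
  op12 P1: store L1 := 23 → I/M on L1; bus BusRdX Flush; mem=18
  op13 P0: store L1 := 83 → M/I on L1; bus BusRdX Flush; mem=23
  op14 P0: store L4 := 58 → M/I on L4; bus BusRdX Flush; mem=57

bus = none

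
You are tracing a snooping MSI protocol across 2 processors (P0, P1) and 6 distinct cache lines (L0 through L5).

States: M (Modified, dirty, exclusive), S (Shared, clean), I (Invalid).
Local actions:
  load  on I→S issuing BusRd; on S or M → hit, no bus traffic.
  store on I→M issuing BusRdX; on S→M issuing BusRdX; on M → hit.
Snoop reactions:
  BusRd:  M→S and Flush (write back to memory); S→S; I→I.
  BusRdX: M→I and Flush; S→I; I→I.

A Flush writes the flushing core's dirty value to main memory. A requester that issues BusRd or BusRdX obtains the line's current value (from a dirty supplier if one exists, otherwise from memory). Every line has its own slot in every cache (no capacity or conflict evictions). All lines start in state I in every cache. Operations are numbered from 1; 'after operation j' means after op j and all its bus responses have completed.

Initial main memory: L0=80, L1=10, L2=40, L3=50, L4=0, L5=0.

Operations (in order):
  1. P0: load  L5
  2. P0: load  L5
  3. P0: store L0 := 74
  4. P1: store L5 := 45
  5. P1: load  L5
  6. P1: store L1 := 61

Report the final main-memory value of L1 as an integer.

memory[L1] = 10

1. P0: load  L5  bus=[BusRd]  L5: P0=S P1=I  mem[L5]=0
2. P0: load  L5  bus=[-]  L5: P0=S P1=I  mem[L5]=0
3. P0: store L0 := 74  bus=[BusRdX]  L0: P0=M P1=I  mem[L0]=80
4. P1: store L5 := 45  bus=[BusRdX]  L5: P0=I P1=M  mem[L5]=0
5. P1: load  L5  bus=[-]  L5: P0=I P1=M  mem[L5]=0
6. P1: store L1 := 61  bus=[BusRdX]  L1: P0=I P1=M  mem[L1]=10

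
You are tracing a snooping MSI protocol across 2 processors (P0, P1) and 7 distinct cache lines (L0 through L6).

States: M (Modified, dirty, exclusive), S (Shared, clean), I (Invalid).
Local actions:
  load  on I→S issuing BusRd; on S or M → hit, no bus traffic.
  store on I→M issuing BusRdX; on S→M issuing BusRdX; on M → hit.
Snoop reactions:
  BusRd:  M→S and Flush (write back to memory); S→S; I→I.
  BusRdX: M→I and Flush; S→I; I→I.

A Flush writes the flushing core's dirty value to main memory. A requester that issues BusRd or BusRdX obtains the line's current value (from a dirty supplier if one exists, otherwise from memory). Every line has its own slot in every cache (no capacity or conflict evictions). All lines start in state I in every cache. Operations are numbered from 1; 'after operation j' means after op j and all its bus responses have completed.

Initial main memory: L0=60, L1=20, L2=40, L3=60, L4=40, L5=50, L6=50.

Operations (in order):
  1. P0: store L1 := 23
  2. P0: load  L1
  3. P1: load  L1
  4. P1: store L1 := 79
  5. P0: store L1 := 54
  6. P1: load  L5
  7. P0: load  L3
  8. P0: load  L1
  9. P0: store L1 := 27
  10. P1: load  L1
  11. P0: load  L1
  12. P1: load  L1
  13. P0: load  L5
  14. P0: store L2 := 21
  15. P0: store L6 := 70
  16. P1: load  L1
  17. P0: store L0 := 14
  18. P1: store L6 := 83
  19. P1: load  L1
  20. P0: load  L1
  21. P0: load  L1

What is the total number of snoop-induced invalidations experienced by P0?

1. P0: store L1 := 23  bus=[BusRdX]  L1: P0=M P1=I  mem[L1]=20
2. P0: load  L1  bus=[-]  L1: P0=M P1=I  mem[L1]=20
3. P1: load  L1  bus=[BusRd,Flush]  L1: P0=S P1=S  mem[L1]=23
4. P1: store L1 := 79  bus=[BusRdX]  L1: P0=I P1=M  mem[L1]=23
5. P0: store L1 := 54  bus=[BusRdX,Flush]  L1: P0=M P1=I  mem[L1]=79
6. P1: load  L5  bus=[BusRd]  L5: P0=I P1=S  mem[L5]=50
7. P0: load  L3  bus=[BusRd]  L3: P0=S P1=I  mem[L3]=60
8. P0: load  L1  bus=[-]  L1: P0=M P1=I  mem[L1]=79
9. P0: store L1 := 27  bus=[-]  L1: P0=M P1=I  mem[L1]=79
10. P1: load  L1  bus=[BusRd,Flush]  L1: P0=S P1=S  mem[L1]=27
11. P0: load  L1  bus=[-]  L1: P0=S P1=S  mem[L1]=27
12. P1: load  L1  bus=[-]  L1: P0=S P1=S  mem[L1]=27
13. P0: load  L5  bus=[BusRd]  L5: P0=S P1=S  mem[L5]=50
14. P0: store L2 := 21  bus=[BusRdX]  L2: P0=M P1=I  mem[L2]=40
15. P0: store L6 := 70  bus=[BusRdX]  L6: P0=M P1=I  mem[L6]=50
16. P1: load  L1  bus=[-]  L1: P0=S P1=S  mem[L1]=27
17. P0: store L0 := 14  bus=[BusRdX]  L0: P0=M P1=I  mem[L0]=60
18. P1: store L6 := 83  bus=[BusRdX,Flush]  L6: P0=I P1=M  mem[L6]=70
19. P1: load  L1  bus=[-]  L1: P0=S P1=S  mem[L1]=27
20. P0: load  L1  bus=[-]  L1: P0=S P1=S  mem[L1]=27
21. P0: load  L1  bus=[-]  L1: P0=S P1=S  mem[L1]=27

invalidations = 2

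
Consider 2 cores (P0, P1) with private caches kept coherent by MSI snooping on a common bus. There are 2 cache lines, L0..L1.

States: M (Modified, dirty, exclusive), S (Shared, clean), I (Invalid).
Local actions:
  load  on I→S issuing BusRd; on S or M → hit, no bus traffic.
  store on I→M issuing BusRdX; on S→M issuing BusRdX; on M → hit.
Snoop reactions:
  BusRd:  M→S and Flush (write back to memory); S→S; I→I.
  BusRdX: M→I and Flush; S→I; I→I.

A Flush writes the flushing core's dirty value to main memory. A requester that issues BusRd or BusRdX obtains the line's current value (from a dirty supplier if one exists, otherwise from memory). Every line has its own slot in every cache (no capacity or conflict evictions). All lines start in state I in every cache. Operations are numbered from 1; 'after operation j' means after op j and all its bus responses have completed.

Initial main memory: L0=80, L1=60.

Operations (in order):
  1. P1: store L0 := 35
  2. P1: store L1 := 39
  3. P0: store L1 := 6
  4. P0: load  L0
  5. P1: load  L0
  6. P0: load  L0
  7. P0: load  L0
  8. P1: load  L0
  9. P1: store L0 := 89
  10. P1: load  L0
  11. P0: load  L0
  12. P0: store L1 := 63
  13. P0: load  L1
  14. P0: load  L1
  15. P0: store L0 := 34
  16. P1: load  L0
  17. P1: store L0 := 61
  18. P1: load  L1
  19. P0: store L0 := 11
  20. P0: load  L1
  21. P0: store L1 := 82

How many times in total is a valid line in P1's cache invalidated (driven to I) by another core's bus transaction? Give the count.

invalidations = 4

1. P1: store L0 := 35  bus=[BusRdX]  L0: P0=I P1=M  mem[L0]=80
2. P1: store L1 := 39  bus=[BusRdX]  L1: P0=I P1=M  mem[L1]=60
3. P0: store L1 := 6  bus=[BusRdX,Flush]  L1: P0=M P1=I  mem[L1]=39
4. P0: load  L0  bus=[BusRd,Flush]  L0: P0=S P1=S  mem[L0]=35
5. P1: load  L0  bus=[-]  L0: P0=S P1=S  mem[L0]=35
6. P0: load  L0  bus=[-]  L0: P0=S P1=S  mem[L0]=35
7. P0: load  L0  bus=[-]  L0: P0=S P1=S  mem[L0]=35
8. P1: load  L0  bus=[-]  L0: P0=S P1=S  mem[L0]=35
9. P1: store L0 := 89  bus=[BusRdX]  L0: P0=I P1=M  mem[L0]=35
10. P1: load  L0  bus=[-]  L0: P0=I P1=M  mem[L0]=35
11. P0: load  L0  bus=[BusRd,Flush]  L0: P0=S P1=S  mem[L0]=89
12. P0: store L1 := 63  bus=[-]  L1: P0=M P1=I  mem[L1]=39
13. P0: load  L1  bus=[-]  L1: P0=M P1=I  mem[L1]=39
14. P0: load  L1  bus=[-]  L1: P0=M P1=I  mem[L1]=39
15. P0: store L0 := 34  bus=[BusRdX]  L0: P0=M P1=I  mem[L0]=89
16. P1: load  L0  bus=[BusRd,Flush]  L0: P0=S P1=S  mem[L0]=34
17. P1: store L0 := 61  bus=[BusRdX]  L0: P0=I P1=M  mem[L0]=34
18. P1: load  L1  bus=[BusRd,Flush]  L1: P0=S P1=S  mem[L1]=63
19. P0: store L0 := 11  bus=[BusRdX,Flush]  L0: P0=M P1=I  mem[L0]=61
20. P0: load  L1  bus=[-]  L1: P0=S P1=S  mem[L1]=63
21. P0: store L1 := 82  bus=[BusRdX]  L1: P0=M P1=I  mem[L1]=63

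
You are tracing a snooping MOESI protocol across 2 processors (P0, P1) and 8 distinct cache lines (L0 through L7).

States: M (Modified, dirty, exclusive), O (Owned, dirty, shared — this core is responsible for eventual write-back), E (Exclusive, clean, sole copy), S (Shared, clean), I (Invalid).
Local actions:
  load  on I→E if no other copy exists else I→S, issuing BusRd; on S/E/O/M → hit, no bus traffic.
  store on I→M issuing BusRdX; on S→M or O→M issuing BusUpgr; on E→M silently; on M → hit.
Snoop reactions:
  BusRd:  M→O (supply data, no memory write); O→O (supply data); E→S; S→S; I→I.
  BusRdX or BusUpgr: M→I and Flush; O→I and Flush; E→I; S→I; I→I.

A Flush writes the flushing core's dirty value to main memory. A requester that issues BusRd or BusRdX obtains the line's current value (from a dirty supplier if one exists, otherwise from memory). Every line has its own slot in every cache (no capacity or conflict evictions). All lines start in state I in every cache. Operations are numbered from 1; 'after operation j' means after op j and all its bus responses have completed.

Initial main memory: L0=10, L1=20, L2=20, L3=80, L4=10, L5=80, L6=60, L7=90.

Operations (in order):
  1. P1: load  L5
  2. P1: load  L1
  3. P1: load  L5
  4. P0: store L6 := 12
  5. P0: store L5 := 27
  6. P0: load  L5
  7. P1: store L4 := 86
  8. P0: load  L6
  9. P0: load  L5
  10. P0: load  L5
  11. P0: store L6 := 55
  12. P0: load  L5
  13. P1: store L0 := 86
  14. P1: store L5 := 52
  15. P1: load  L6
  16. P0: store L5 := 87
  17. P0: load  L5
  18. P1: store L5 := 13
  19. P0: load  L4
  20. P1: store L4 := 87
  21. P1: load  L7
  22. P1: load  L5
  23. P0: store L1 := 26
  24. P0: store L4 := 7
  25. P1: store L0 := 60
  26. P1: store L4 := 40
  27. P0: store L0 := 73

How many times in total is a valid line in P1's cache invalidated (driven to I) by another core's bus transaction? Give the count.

invalidations = 5

1. P1: load  L5  bus=[BusRd]  L5: P0=I P1=E  mem[L5]=80
2. P1: load  L1  bus=[BusRd]  L1: P0=I P1=E  mem[L1]=20
3. P1: load  L5  bus=[-]  L5: P0=I P1=E  mem[L5]=80
4. P0: store L6 := 12  bus=[BusRdX]  L6: P0=M P1=I  mem[L6]=60
5. P0: store L5 := 27  bus=[BusRdX]  L5: P0=M P1=I  mem[L5]=80
6. P0: load  L5  bus=[-]  L5: P0=M P1=I  mem[L5]=80
7. P1: store L4 := 86  bus=[BusRdX]  L4: P0=I P1=M  mem[L4]=10
8. P0: load  L6  bus=[-]  L6: P0=M P1=I  mem[L6]=60
9. P0: load  L5  bus=[-]  L5: P0=M P1=I  mem[L5]=80
10. P0: load  L5  bus=[-]  L5: P0=M P1=I  mem[L5]=80
11. P0: store L6 := 55  bus=[-]  L6: P0=M P1=I  mem[L6]=60
12. P0: load  L5  bus=[-]  L5: P0=M P1=I  mem[L5]=80
13. P1: store L0 := 86  bus=[BusRdX]  L0: P0=I P1=M  mem[L0]=10
14. P1: store L5 := 52  bus=[BusRdX,Flush]  L5: P0=I P1=M  mem[L5]=27
15. P1: load  L6  bus=[BusRd]  L6: P0=O P1=S  mem[L6]=60
16. P0: store L5 := 87  bus=[BusRdX,Flush]  L5: P0=M P1=I  mem[L5]=52
17. P0: load  L5  bus=[-]  L5: P0=M P1=I  mem[L5]=52
18. P1: store L5 := 13  bus=[BusRdX,Flush]  L5: P0=I P1=M  mem[L5]=87
19. P0: load  L4  bus=[BusRd]  L4: P0=S P1=O  mem[L4]=10
20. P1: store L4 := 87  bus=[BusUpgr]  L4: P0=I P1=M  mem[L4]=10
21. P1: load  L7  bus=[BusRd]  L7: P0=I P1=E  mem[L7]=90
22. P1: load  L5  bus=[-]  L5: P0=I P1=M  mem[L5]=87
23. P0: store L1 := 26  bus=[BusRdX]  L1: P0=M P1=I  mem[L1]=20
24. P0: store L4 := 7  bus=[BusRdX,Flush]  L4: P0=M P1=I  mem[L4]=87
25. P1: store L0 := 60  bus=[-]  L0: P0=I P1=M  mem[L0]=10
26. P1: store L4 := 40  bus=[BusRdX,Flush]  L4: P0=I P1=M  mem[L4]=7
27. P0: store L0 := 73  bus=[BusRdX,Flush]  L0: P0=M P1=I  mem[L0]=60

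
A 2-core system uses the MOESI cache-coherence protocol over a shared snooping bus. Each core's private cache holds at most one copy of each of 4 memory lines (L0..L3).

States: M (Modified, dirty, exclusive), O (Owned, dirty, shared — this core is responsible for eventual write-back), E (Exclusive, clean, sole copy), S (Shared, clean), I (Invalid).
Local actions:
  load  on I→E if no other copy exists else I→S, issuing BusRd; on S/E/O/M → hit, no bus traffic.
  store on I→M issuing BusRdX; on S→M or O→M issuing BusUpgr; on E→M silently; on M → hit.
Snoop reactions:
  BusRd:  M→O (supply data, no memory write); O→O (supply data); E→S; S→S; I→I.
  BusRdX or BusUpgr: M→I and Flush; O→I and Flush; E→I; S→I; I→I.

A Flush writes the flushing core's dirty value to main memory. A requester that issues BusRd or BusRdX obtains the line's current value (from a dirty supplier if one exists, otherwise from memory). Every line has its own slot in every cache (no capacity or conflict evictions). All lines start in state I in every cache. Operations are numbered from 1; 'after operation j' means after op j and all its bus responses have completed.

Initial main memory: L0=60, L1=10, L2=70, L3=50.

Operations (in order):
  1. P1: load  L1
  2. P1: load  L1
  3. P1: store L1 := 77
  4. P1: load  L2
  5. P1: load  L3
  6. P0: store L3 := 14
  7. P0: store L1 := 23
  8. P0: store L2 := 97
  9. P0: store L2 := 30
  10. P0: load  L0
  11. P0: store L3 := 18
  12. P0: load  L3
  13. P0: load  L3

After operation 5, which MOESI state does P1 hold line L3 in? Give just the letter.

  op1 P1: load  L1 → I/E on L1; bus BusRd; mem=10
  op2 P1: load  L1 → I/E on L1; bus (none); mem=10
  op3 P1: store L1 := 77 → I/M on L1; bus (none); mem=10
  op4 P1: load  L2 → I/E on L2; bus BusRd; mem=70
  op5 P1: load  L3 → I/E on L3; bus BusRd; mem=50
  op6 P0: store L3 := 14 → M/I on L3; bus BusRdX; mem=50
  op7 P0: store L1 := 23 → M/I on L1; bus BusRdX Flush; mem=77
  op8 P0: store L2 := 97 → M/I on L2; bus BusRdX; mem=70
  op9 P0: store L2 := 30 → M/I on L2; bus (none); mem=70
  op10 P0: load  L0 → E/I on L0; bus BusRd; mem=60
  op11 P0: store L3 := 18 → M/I on L3; bus (none); mem=50
  op12 P0: load  L3 → M/I on L3; bus (none); mem=50
  op13 P0: load  L3 → M/I on L3; bus (none); mem=50

state = E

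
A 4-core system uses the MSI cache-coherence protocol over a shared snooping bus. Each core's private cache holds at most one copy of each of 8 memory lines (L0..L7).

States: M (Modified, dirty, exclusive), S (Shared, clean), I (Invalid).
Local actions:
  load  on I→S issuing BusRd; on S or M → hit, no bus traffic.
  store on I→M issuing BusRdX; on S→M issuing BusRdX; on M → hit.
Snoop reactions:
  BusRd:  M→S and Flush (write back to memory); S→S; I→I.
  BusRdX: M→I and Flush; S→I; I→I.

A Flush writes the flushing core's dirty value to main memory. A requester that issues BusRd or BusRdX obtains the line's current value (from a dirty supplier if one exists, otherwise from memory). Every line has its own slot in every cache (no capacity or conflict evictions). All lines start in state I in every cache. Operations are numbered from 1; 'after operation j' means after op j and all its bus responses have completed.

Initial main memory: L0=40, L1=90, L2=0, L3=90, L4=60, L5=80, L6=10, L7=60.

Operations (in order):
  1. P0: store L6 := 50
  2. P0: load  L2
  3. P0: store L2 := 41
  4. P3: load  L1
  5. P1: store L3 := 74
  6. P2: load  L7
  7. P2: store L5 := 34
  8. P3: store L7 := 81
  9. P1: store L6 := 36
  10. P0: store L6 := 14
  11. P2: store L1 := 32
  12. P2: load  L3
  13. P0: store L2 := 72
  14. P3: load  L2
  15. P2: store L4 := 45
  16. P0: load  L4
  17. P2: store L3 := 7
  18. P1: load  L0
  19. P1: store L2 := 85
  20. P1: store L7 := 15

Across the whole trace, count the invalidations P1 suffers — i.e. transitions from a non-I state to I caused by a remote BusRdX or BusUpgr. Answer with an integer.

1. P0: store L6 := 50  bus=[BusRdX]  L6: P0=M P1=I P2=I P3=I  mem[L6]=10
2. P0: load  L2  bus=[BusRd]  L2: P0=S P1=I P2=I P3=I  mem[L2]=0
3. P0: store L2 := 41  bus=[BusRdX]  L2: P0=M P1=I P2=I P3=I  mem[L2]=0
4. P3: load  L1  bus=[BusRd]  L1: P0=I P1=I P2=I P3=S  mem[L1]=90
5. P1: store L3 := 74  bus=[BusRdX]  L3: P0=I P1=M P2=I P3=I  mem[L3]=90
6. P2: load  L7  bus=[BusRd]  L7: P0=I P1=I P2=S P3=I  mem[L7]=60
7. P2: store L5 := 34  bus=[BusRdX]  L5: P0=I P1=I P2=M P3=I  mem[L5]=80
8. P3: store L7 := 81  bus=[BusRdX]  L7: P0=I P1=I P2=I P3=M  mem[L7]=60
9. P1: store L6 := 36  bus=[BusRdX,Flush]  L6: P0=I P1=M P2=I P3=I  mem[L6]=50
10. P0: store L6 := 14  bus=[BusRdX,Flush]  L6: P0=M P1=I P2=I P3=I  mem[L6]=36
11. P2: store L1 := 32  bus=[BusRdX]  L1: P0=I P1=I P2=M P3=I  mem[L1]=90
12. P2: load  L3  bus=[BusRd,Flush]  L3: P0=I P1=S P2=S P3=I  mem[L3]=74
13. P0: store L2 := 72  bus=[-]  L2: P0=M P1=I P2=I P3=I  mem[L2]=0
14. P3: load  L2  bus=[BusRd,Flush]  L2: P0=S P1=I P2=I P3=S  mem[L2]=72
15. P2: store L4 := 45  bus=[BusRdX]  L4: P0=I P1=I P2=M P3=I  mem[L4]=60
16. P0: load  L4  bus=[BusRd,Flush]  L4: P0=S P1=I P2=S P3=I  mem[L4]=45
17. P2: store L3 := 7  bus=[BusRdX]  L3: P0=I P1=I P2=M P3=I  mem[L3]=74
18. P1: load  L0  bus=[BusRd]  L0: P0=I P1=S P2=I P3=I  mem[L0]=40
19. P1: store L2 := 85  bus=[BusRdX]  L2: P0=I P1=M P2=I P3=I  mem[L2]=72
20. P1: store L7 := 15  bus=[BusRdX,Flush]  L7: P0=I P1=M P2=I P3=I  mem[L7]=81

invalidations = 2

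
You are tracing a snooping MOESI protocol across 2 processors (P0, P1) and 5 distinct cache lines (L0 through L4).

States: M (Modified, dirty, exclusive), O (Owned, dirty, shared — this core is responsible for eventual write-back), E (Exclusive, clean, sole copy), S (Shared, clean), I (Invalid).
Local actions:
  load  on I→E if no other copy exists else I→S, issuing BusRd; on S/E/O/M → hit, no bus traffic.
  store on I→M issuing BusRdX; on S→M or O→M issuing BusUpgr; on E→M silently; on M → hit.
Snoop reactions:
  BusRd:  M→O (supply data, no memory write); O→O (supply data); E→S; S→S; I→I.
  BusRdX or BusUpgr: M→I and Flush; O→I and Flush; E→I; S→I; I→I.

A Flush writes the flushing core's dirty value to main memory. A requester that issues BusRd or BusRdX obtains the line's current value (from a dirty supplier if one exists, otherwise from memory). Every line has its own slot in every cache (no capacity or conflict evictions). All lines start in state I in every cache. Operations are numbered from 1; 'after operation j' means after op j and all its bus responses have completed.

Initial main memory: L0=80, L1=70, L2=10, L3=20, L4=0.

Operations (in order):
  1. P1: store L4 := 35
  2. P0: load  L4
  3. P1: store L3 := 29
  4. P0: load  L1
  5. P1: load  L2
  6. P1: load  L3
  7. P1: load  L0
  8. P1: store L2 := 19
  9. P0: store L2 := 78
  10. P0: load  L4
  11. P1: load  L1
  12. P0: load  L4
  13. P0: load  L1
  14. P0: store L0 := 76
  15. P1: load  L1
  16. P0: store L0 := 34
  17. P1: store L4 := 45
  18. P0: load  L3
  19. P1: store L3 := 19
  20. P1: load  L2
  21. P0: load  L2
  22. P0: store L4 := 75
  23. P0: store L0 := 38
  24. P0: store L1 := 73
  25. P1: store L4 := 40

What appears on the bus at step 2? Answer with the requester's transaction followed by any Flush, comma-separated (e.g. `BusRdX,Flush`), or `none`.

step 1: P1: store L4 := 35  ⟶  IM  (L4)  txn=BusRdX  M[L4]=0
step 2: P0: load  L4  ⟶  SO  (L4)  txn=BusRd  M[L4]=0
step 3: P1: store L3 := 29  ⟶  IM  (L3)  txn=BusRdX  M[L3]=20
step 4: P0: load  L1  ⟶  EI  (L1)  txn=BusRd  M[L1]=70
step 5: P1: load  L2  ⟶  IE  (L2)  txn=BusRd  M[L2]=10
step 6: P1: load  L3  ⟶  IM  (L3)  txn=∅  M[L3]=20
step 7: P1: load  L0  ⟶  IE  (L0)  txn=BusRd  M[L0]=80
step 8: P1: store L2 := 19  ⟶  IM  (L2)  txn=∅  M[L2]=10
step 9: P0: store L2 := 78  ⟶  MI  (L2)  txn=BusRdX+Flush  M[L2]=19
step 10: P0: load  L4  ⟶  SO  (L4)  txn=∅  M[L4]=0
step 11: P1: load  L1  ⟶  SS  (L1)  txn=BusRd  M[L1]=70
step 12: P0: load  L4  ⟶  SO  (L4)  txn=∅  M[L4]=0
step 13: P0: load  L1  ⟶  SS  (L1)  txn=∅  M[L1]=70
step 14: P0: store L0 := 76  ⟶  MI  (L0)  txn=BusRdX  M[L0]=80
step 15: P1: load  L1  ⟶  SS  (L1)  txn=∅  M[L1]=70
step 16: P0: store L0 := 34  ⟶  MI  (L0)  txn=∅  M[L0]=80
step 17: P1: store L4 := 45  ⟶  IM  (L4)  txn=BusUpgr  M[L4]=0
step 18: P0: load  L3  ⟶  SO  (L3)  txn=BusRd  M[L3]=20
step 19: P1: store L3 := 19  ⟶  IM  (L3)  txn=BusUpgr  M[L3]=20
step 20: P1: load  L2  ⟶  OS  (L2)  txn=BusRd  M[L2]=19
step 21: P0: load  L2  ⟶  OS  (L2)  txn=∅  M[L2]=19
step 22: P0: store L4 := 75  ⟶  MI  (L4)  txn=BusRdX+Flush  M[L4]=45
step 23: P0: store L0 := 38  ⟶  MI  (L0)  txn=∅  M[L0]=80
step 24: P0: store L1 := 73  ⟶  MI  (L1)  txn=BusUpgr  M[L1]=70
step 25: P1: store L4 := 40  ⟶  IM  (L4)  txn=BusRdX+Flush  M[L4]=75

bus = BusRd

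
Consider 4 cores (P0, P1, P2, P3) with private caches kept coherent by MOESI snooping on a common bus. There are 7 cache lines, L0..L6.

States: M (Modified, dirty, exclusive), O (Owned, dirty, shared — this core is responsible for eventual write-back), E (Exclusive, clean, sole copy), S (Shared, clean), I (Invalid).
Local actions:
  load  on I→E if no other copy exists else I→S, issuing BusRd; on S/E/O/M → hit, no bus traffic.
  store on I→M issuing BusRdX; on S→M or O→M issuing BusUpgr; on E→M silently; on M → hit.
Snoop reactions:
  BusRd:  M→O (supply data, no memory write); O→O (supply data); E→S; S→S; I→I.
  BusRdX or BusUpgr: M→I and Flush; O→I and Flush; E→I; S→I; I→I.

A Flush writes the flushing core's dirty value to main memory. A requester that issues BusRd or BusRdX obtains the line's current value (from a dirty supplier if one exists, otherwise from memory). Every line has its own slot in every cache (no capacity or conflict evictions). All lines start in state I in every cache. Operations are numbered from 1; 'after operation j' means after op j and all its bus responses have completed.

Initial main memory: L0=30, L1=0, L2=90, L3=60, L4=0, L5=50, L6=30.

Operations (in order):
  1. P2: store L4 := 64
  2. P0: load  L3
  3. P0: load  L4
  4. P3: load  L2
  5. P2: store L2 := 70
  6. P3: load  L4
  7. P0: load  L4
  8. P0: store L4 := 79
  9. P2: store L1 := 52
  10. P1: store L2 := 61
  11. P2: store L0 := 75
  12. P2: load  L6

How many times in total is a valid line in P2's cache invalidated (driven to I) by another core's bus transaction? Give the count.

[1] P2: store L4 := 64 | P0:I, P1:I, P2:M(64), P3:I | bus: BusRdX
[2] P0: load  L3 | P0:E(60), P1:I, P2:I, P3:I | bus: BusRd
[3] P0: load  L4 | P0:S(64), P1:I, P2:O(64), P3:I | bus: BusRd
[4] P3: load  L2 | P0:I, P1:I, P2:I, P3:E(90) | bus: BusRd
[5] P2: store L2 := 70 | P0:I, P1:I, P2:M(70), P3:I | bus: BusRdX
[6] P3: load  L4 | P0:S(64), P1:I, P2:O(64), P3:S(64) | bus: BusRd
[7] P0: load  L4 | P0:S(64), P1:I, P2:O(64), P3:S(64) | bus: none
[8] P0: store L4 := 79 | P0:M(79), P1:I, P2:I, P3:I | bus: BusUpgr,Flush
[9] P2: store L1 := 52 | P0:I, P1:I, P2:M(52), P3:I | bus: BusRdX
[10] P1: store L2 := 61 | P0:I, P1:M(61), P2:I, P3:I | bus: BusRdX,Flush
[11] P2: store L0 := 75 | P0:I, P1:I, P2:M(75), P3:I | bus: BusRdX
[12] P2: load  L6 | P0:I, P1:I, P2:E(30), P3:I | bus: BusRd

invalidations = 2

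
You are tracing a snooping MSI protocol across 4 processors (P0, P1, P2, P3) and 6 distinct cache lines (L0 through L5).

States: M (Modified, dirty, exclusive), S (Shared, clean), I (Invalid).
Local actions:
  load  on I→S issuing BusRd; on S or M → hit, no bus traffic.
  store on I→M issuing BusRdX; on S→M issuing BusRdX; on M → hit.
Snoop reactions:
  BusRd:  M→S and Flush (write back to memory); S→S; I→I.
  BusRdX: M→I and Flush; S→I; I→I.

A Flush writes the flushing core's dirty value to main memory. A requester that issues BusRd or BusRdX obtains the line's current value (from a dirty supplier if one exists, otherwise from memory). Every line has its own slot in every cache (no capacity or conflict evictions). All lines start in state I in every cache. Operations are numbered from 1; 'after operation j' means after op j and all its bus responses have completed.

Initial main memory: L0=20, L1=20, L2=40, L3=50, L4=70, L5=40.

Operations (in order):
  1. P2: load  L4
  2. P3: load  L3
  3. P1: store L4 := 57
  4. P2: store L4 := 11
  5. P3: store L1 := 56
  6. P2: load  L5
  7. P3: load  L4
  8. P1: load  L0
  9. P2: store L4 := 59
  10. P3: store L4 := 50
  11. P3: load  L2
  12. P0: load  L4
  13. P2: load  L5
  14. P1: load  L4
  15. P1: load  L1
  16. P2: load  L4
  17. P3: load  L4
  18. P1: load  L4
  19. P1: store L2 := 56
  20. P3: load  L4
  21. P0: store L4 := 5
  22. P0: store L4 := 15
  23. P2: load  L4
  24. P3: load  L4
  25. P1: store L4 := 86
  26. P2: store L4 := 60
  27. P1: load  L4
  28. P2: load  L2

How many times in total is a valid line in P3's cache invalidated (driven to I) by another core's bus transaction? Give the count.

1. P2: load  L4  bus=[BusRd]  L4: P0=I P1=I P2=S P3=I  mem[L4]=70
2. P3: load  L3  bus=[BusRd]  L3: P0=I P1=I P2=I P3=S  mem[L3]=50
3. P1: store L4 := 57  bus=[BusRdX]  L4: P0=I P1=M P2=I P3=I  mem[L4]=70
4. P2: store L4 := 11  bus=[BusRdX,Flush]  L4: P0=I P1=I P2=M P3=I  mem[L4]=57
5. P3: store L1 := 56  bus=[BusRdX]  L1: P0=I P1=I P2=I P3=M  mem[L1]=20
6. P2: load  L5  bus=[BusRd]  L5: P0=I P1=I P2=S P3=I  mem[L5]=40
7. P3: load  L4  bus=[BusRd,Flush]  L4: P0=I P1=I P2=S P3=S  mem[L4]=11
8. P1: load  L0  bus=[BusRd]  L0: P0=I P1=S P2=I P3=I  mem[L0]=20
9. P2: store L4 := 59  bus=[BusRdX]  L4: P0=I P1=I P2=M P3=I  mem[L4]=11
10. P3: store L4 := 50  bus=[BusRdX,Flush]  L4: P0=I P1=I P2=I P3=M  mem[L4]=59
11. P3: load  L2  bus=[BusRd]  L2: P0=I P1=I P2=I P3=S  mem[L2]=40
12. P0: load  L4  bus=[BusRd,Flush]  L4: P0=S P1=I P2=I P3=S  mem[L4]=50
13. P2: load  L5  bus=[-]  L5: P0=I P1=I P2=S P3=I  mem[L5]=40
14. P1: load  L4  bus=[BusRd]  L4: P0=S P1=S P2=I P3=S  mem[L4]=50
15. P1: load  L1  bus=[BusRd,Flush]  L1: P0=I P1=S P2=I P3=S  mem[L1]=56
16. P2: load  L4  bus=[BusRd]  L4: P0=S P1=S P2=S P3=S  mem[L4]=50
17. P3: load  L4  bus=[-]  L4: P0=S P1=S P2=S P3=S  mem[L4]=50
18. P1: load  L4  bus=[-]  L4: P0=S P1=S P2=S P3=S  mem[L4]=50
19. P1: store L2 := 56  bus=[BusRdX]  L2: P0=I P1=M P2=I P3=I  mem[L2]=40
20. P3: load  L4  bus=[-]  L4: P0=S P1=S P2=S P3=S  mem[L4]=50
21. P0: store L4 := 5  bus=[BusRdX]  L4: P0=M P1=I P2=I P3=I  mem[L4]=50
22. P0: store L4 := 15  bus=[-]  L4: P0=M P1=I P2=I P3=I  mem[L4]=50
23. P2: load  L4  bus=[BusRd,Flush]  L4: P0=S P1=I P2=S P3=I  mem[L4]=15
24. P3: load  L4  bus=[BusRd]  L4: P0=S P1=I P2=S P3=S  mem[L4]=15
25. P1: store L4 := 86  bus=[BusRdX]  L4: P0=I P1=M P2=I P3=I  mem[L4]=15
26. P2: store L4 := 60  bus=[BusRdX,Flush]  L4: P0=I P1=I P2=M P3=I  mem[L4]=86
27. P1: load  L4  bus=[BusRd,Flush]  L4: P0=I P1=S P2=S P3=I  mem[L4]=60
28. P2: load  L2  bus=[BusRd,Flush]  L2: P0=I P1=S P2=S P3=I  mem[L2]=56

invalidations = 4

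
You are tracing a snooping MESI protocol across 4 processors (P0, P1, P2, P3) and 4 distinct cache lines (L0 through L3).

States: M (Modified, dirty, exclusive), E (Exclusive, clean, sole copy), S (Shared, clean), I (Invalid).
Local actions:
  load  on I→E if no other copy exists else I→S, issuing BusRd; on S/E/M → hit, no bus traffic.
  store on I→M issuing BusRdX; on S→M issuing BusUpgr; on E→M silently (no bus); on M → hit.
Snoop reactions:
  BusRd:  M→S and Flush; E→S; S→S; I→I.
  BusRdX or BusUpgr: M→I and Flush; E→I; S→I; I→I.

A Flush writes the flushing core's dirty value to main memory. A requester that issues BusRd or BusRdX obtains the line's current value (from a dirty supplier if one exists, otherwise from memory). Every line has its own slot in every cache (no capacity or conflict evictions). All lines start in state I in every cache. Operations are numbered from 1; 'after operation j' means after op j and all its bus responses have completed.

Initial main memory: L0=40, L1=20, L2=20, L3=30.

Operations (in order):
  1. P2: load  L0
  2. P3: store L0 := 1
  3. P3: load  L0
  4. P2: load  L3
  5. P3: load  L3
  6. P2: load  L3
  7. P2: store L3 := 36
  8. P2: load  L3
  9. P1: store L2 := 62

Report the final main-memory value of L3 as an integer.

memory[L3] = 30

[1] P2: load  L0 | P0:I, P1:I, P2:E(40), P3:I | bus: BusRd
[2] P3: store L0 := 1 | P0:I, P1:I, P2:I, P3:M(1) | bus: BusRdX
[3] P3: load  L0 | P0:I, P1:I, P2:I, P3:M(1) | bus: none
[4] P2: load  L3 | P0:I, P1:I, P2:E(30), P3:I | bus: BusRd
[5] P3: load  L3 | P0:I, P1:I, P2:S(30), P3:S(30) | bus: BusRd
[6] P2: load  L3 | P0:I, P1:I, P2:S(30), P3:S(30) | bus: none
[7] P2: store L3 := 36 | P0:I, P1:I, P2:M(36), P3:I | bus: BusUpgr
[8] P2: load  L3 | P0:I, P1:I, P2:M(36), P3:I | bus: none
[9] P1: store L2 := 62 | P0:I, P1:M(62), P2:I, P3:I | bus: BusRdX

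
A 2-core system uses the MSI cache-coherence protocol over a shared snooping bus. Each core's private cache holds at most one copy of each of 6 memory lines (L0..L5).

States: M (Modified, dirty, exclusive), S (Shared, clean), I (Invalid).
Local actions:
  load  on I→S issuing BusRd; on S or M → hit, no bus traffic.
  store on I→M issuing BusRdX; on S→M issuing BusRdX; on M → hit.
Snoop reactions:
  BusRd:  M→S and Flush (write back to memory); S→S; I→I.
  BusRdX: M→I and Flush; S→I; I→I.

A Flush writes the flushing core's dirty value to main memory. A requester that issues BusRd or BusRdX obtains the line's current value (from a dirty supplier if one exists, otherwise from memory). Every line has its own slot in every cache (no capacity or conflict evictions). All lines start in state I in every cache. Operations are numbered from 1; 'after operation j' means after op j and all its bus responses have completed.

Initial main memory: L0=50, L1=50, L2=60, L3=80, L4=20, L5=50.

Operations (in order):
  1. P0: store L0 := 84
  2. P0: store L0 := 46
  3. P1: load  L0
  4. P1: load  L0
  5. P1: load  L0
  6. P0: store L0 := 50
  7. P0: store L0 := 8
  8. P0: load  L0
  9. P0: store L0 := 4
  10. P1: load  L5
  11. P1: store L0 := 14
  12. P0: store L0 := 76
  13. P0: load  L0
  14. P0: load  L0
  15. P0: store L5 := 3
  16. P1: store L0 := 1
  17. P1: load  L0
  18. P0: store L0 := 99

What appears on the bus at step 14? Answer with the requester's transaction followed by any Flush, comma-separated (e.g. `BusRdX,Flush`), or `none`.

1. P0: store L0 := 84  bus=[BusRdX]  L0: P0=M P1=I  mem[L0]=50
2. P0: store L0 := 46  bus=[-]  L0: P0=M P1=I  mem[L0]=50
3. P1: load  L0  bus=[BusRd,Flush]  L0: P0=S P1=S  mem[L0]=46
4. P1: load  L0  bus=[-]  L0: P0=S P1=S  mem[L0]=46
5. P1: load  L0  bus=[-]  L0: P0=S P1=S  mem[L0]=46
6. P0: store L0 := 50  bus=[BusRdX]  L0: P0=M P1=I  mem[L0]=46
7. P0: store L0 := 8  bus=[-]  L0: P0=M P1=I  mem[L0]=46
8. P0: load  L0  bus=[-]  L0: P0=M P1=I  mem[L0]=46
9. P0: store L0 := 4  bus=[-]  L0: P0=M P1=I  mem[L0]=46
10. P1: load  L5  bus=[BusRd]  L5: P0=I P1=S  mem[L5]=50
11. P1: store L0 := 14  bus=[BusRdX,Flush]  L0: P0=I P1=M  mem[L0]=4
12. P0: store L0 := 76  bus=[BusRdX,Flush]  L0: P0=M P1=I  mem[L0]=14
13. P0: load  L0  bus=[-]  L0: P0=M P1=I  mem[L0]=14
14. P0: load  L0  bus=[-]  L0: P0=M P1=I  mem[L0]=14
15. P0: store L5 := 3  bus=[BusRdX]  L5: P0=M P1=I  mem[L5]=50
16. P1: store L0 := 1  bus=[BusRdX,Flush]  L0: P0=I P1=M  mem[L0]=76
17. P1: load  L0  bus=[-]  L0: P0=I P1=M  mem[L0]=76
18. P0: store L0 := 99  bus=[BusRdX,Flush]  L0: P0=M P1=I  mem[L0]=1

bus = none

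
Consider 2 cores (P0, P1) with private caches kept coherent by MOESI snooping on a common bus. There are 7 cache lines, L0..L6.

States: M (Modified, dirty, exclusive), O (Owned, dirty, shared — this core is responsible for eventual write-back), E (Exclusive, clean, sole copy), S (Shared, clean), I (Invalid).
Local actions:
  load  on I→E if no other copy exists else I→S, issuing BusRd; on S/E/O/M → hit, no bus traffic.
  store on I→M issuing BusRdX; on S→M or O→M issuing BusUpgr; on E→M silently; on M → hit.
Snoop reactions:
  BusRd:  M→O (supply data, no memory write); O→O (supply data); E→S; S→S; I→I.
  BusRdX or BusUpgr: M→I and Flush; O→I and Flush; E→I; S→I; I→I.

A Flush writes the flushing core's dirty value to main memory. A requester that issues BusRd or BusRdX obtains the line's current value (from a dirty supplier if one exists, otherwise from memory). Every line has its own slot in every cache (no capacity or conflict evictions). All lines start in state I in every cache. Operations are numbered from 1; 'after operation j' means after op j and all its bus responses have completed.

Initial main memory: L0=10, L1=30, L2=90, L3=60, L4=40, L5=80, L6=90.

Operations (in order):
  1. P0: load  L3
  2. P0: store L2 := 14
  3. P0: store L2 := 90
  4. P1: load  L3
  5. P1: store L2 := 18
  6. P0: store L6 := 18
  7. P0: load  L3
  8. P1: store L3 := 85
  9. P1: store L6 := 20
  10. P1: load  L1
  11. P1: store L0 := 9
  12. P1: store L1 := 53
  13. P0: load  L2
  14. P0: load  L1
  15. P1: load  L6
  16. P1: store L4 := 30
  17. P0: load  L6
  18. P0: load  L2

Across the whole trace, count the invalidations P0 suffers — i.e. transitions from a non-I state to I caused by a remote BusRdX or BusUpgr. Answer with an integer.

[1] P0: load  L3 | P0:E(60), P1:I | bus: BusRd
[2] P0: store L2 := 14 | P0:M(14), P1:I | bus: BusRdX
[3] P0: store L2 := 90 | P0:M(90), P1:I | bus: none
[4] P1: load  L3 | P0:S(60), P1:S(60) | bus: BusRd
[5] P1: store L2 := 18 | P0:I, P1:M(18) | bus: BusRdX,Flush
[6] P0: store L6 := 18 | P0:M(18), P1:I | bus: BusRdX
[7] P0: load  L3 | P0:S(60), P1:S(60) | bus: none
[8] P1: store L3 := 85 | P0:I, P1:M(85) | bus: BusUpgr
[9] P1: store L6 := 20 | P0:I, P1:M(20) | bus: BusRdX,Flush
[10] P1: load  L1 | P0:I, P1:E(30) | bus: BusRd
[11] P1: store L0 := 9 | P0:I, P1:M(9) | bus: BusRdX
[12] P1: store L1 := 53 | P0:I, P1:M(53) | bus: none
[13] P0: load  L2 | P0:S(18), P1:O(18) | bus: BusRd
[14] P0: load  L1 | P0:S(53), P1:O(53) | bus: BusRd
[15] P1: load  L6 | P0:I, P1:M(20) | bus: none
[16] P1: store L4 := 30 | P0:I, P1:M(30) | bus: BusRdX
[17] P0: load  L6 | P0:S(20), P1:O(20) | bus: BusRd
[18] P0: load  L2 | P0:S(18), P1:O(18) | bus: none

invalidations = 3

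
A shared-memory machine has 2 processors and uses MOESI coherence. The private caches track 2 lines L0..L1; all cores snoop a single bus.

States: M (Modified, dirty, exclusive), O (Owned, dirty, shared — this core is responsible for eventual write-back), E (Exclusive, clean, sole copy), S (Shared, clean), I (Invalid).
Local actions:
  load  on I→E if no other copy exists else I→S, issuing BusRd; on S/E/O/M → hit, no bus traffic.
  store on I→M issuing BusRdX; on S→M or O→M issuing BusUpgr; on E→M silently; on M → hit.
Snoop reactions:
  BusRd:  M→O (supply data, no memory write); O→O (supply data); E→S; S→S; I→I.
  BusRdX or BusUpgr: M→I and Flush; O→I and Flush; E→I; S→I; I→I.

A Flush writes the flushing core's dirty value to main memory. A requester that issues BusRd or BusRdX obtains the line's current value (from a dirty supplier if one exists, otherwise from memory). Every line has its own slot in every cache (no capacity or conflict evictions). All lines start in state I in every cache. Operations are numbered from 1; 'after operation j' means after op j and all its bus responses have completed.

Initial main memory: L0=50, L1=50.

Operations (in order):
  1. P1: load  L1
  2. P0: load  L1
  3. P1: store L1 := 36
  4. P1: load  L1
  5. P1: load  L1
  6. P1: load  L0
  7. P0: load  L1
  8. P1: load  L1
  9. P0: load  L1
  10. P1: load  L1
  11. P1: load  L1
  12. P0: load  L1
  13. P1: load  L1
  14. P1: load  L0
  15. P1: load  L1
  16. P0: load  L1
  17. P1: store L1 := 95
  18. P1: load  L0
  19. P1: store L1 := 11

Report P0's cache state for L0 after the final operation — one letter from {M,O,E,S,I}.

state = I

  op1 P1: load  L1 → I/E on L1; bus BusRd; mem=50
  op2 P0: load  L1 → S/S on L1; bus BusRd; mem=50
  op3 P1: store L1 := 36 → I/M on L1; bus BusUpgr; mem=50
  op4 P1: load  L1 → I/M on L1; bus (none); mem=50
  op5 P1: load  L1 → I/M on L1; bus (none); mem=50
  op6 P1: load  L0 → I/E on L0; bus BusRd; mem=50
  op7 P0: load  L1 → S/O on L1; bus BusRd; mem=50
  op8 P1: load  L1 → S/O on L1; bus (none); mem=50
  op9 P0: load  L1 → S/O on L1; bus (none); mem=50
  op10 P1: load  L1 → S/O on L1; bus (none); mem=50
  op11 P1: load  L1 → S/O on L1; bus (none); mem=50
  op12 P0: load  L1 → S/O on L1; bus (none); mem=50
  op13 P1: load  L1 → S/O on L1; bus (none); mem=50
  op14 P1: load  L0 → I/E on L0; bus (none); mem=50
  op15 P1: load  L1 → S/O on L1; bus (none); mem=50
  op16 P0: load  L1 → S/O on L1; bus (none); mem=50
  op17 P1: store L1 := 95 → I/M on L1; bus BusUpgr; mem=50
  op18 P1: load  L0 → I/E on L0; bus (none); mem=50
  op19 P1: store L1 := 11 → I/M on L1; bus (none); mem=50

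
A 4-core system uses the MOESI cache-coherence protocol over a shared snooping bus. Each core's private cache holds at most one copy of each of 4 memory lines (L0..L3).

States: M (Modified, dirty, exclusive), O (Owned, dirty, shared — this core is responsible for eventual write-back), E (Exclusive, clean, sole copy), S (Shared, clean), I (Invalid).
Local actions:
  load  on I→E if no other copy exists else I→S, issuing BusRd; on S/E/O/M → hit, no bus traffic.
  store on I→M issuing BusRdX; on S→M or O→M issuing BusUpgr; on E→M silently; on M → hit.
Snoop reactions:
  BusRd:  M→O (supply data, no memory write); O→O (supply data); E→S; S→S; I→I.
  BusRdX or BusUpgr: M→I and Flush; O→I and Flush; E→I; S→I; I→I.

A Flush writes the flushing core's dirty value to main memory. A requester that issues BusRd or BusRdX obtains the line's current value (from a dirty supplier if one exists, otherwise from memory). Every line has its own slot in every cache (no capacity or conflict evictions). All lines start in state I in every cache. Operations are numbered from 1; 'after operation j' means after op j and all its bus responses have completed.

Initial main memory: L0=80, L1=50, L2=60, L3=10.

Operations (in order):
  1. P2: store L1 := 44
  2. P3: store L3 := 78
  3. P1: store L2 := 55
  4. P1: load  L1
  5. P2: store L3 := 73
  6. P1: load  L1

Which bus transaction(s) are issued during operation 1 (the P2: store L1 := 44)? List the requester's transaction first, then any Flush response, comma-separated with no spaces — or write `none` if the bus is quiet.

  op1 P2: store L1 := 44 → I/I/M/I on L1; bus BusRdX; mem=50
  op2 P3: store L3 := 78 → I/I/I/M on L3; bus BusRdX; mem=10
  op3 P1: store L2 := 55 → I/M/I/I on L2; bus BusRdX; mem=60
  op4 P1: load  L1 → I/S/O/I on L1; bus BusRd; mem=50
  op5 P2: store L3 := 73 → I/I/M/I on L3; bus BusRdX Flush; mem=78
  op6 P1: load  L1 → I/S/O/I on L1; bus (none); mem=50

bus = BusRdX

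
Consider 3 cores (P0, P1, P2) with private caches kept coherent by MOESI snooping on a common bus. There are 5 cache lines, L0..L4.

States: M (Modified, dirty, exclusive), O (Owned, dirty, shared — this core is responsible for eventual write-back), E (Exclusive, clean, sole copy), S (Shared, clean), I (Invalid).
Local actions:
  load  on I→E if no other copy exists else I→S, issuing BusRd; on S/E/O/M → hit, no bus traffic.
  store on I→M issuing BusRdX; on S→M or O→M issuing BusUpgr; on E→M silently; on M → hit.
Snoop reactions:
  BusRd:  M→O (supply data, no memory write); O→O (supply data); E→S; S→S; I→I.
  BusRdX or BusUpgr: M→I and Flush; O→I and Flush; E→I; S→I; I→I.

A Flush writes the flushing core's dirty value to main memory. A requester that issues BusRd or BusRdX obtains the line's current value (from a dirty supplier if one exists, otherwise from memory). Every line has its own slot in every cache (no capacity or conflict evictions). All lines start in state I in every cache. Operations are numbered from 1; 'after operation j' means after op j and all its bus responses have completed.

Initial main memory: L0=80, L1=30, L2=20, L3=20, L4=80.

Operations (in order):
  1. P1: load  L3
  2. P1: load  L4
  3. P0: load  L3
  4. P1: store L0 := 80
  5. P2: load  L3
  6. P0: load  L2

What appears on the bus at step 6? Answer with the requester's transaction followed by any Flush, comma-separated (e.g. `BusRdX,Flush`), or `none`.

1. P1: load  L3  bus=[BusRd]  L3: P0=I P1=E P2=I  mem[L3]=20
2. P1: load  L4  bus=[BusRd]  L4: P0=I P1=E P2=I  mem[L4]=80
3. P0: load  L3  bus=[BusRd]  L3: P0=S P1=S P2=I  mem[L3]=20
4. P1: store L0 := 80  bus=[BusRdX]  L0: P0=I P1=M P2=I  mem[L0]=80
5. P2: load  L3  bus=[BusRd]  L3: P0=S P1=S P2=S  mem[L3]=20
6. P0: load  L2  bus=[BusRd]  L2: P0=E P1=I P2=I  mem[L2]=20

bus = BusRd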